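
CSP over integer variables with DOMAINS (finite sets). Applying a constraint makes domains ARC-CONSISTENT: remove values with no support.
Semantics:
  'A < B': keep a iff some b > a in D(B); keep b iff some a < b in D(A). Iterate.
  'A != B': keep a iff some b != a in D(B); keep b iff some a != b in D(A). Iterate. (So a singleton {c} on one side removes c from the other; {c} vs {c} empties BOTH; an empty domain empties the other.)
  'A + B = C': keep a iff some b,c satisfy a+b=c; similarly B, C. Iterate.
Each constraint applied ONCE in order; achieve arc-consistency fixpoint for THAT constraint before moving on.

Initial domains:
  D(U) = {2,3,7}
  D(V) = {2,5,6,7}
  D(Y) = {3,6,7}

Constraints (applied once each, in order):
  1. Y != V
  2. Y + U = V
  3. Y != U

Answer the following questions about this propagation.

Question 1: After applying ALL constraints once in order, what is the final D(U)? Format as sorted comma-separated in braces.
Answer: {2}

Derivation:
Constraint 1 (Y != V) on D(Y)={3,6,7} D(V)={2,5,6,7}: no change
Constraint 2 (Y + U = V) on D(Y)={3,6,7} D(U)={2,3,7} D(V)={2,5,6,7}: Y {3,6,7}->{3}; U {2,3,7}->{2,3}; V {2,5,6,7}->{5,6}
Constraint 3 (Y != U) on D(Y)={3} D(U)={2,3}: U {2,3}->{2}
So after all 3 constraints: D(U) = {2}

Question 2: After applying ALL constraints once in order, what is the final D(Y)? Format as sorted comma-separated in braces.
Constraint 1 (Y != V) on D(Y)={3,6,7} D(V)={2,5,6,7}: no change
Constraint 2 (Y + U = V) on D(Y)={3,6,7} D(U)={2,3,7} D(V)={2,5,6,7}: Y {3,6,7}->{3}; U {2,3,7}->{2,3}; V {2,5,6,7}->{5,6}
Constraint 3 (Y != U) on D(Y)={3} D(U)={2,3}: U {2,3}->{2}
So after all 3 constraints: D(Y) = {3}

Answer: {3}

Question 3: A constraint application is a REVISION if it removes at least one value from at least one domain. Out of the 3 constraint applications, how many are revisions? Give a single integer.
Constraint 1 (Y != V) on D(Y)={3,6,7} D(V)={2,5,6,7}: no change => not a revision
Constraint 2 (Y + U = V) on D(Y)={3,6,7} D(U)={2,3,7} D(V)={2,5,6,7}: Y {3,6,7}->{3}; U {2,3,7}->{2,3}; V {2,5,6,7}->{5,6} => REVISION
Constraint 3 (Y != U) on D(Y)={3} D(U)={2,3}: U {2,3}->{2} => REVISION
Total revisions = 2

Answer: 2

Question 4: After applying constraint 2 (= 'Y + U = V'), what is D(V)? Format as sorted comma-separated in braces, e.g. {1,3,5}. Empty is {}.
Answer: {5,6}

Derivation:
Constraint 1 (Y != V) on D(Y)={3,6,7} D(V)={2,5,6,7}: no change
Constraint 2 (Y + U = V) on D(Y)={3,6,7} D(U)={2,3,7} D(V)={2,5,6,7}: Y {3,6,7}->{3}; U {2,3,7}->{2,3}; V {2,5,6,7}->{5,6}
So after constraint 2: D(V) = {5,6}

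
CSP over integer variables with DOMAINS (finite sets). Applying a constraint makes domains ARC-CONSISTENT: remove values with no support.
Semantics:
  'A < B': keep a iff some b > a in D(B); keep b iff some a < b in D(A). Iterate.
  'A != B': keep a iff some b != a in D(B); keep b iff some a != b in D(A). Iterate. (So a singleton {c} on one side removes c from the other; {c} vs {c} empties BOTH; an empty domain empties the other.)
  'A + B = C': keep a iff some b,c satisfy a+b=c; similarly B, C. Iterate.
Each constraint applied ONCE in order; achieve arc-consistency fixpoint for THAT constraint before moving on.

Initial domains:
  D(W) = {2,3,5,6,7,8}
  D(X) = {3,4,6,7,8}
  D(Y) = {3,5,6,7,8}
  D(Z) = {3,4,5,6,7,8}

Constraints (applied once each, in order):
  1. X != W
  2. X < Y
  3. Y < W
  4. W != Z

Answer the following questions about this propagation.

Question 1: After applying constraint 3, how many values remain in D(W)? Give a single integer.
Answer: 3

Derivation:
Constraint 1 (X != W) on D(X)={3,4,6,7,8} D(W)={2,3,5,6,7,8}: no change
Constraint 2 (X < Y) on D(X)={3,4,6,7,8} D(Y)={3,5,6,7,8}: X {3,4,6,7,8}->{3,4,6,7}; Y {3,5,6,7,8}->{5,6,7,8}
Constraint 3 (Y < W) on D(Y)={5,6,7,8} D(W)={2,3,5,6,7,8}: Y {5,6,7,8}->{5,6,7}; W {2,3,5,6,7,8}->{6,7,8}
So after constraint 3: D(W)={6,7,8}, size = 3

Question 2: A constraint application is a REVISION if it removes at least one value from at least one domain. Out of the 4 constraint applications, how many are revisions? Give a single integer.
Answer: 2

Derivation:
Constraint 1 (X != W) on D(X)={3,4,6,7,8} D(W)={2,3,5,6,7,8}: no change => not a revision
Constraint 2 (X < Y) on D(X)={3,4,6,7,8} D(Y)={3,5,6,7,8}: X {3,4,6,7,8}->{3,4,6,7}; Y {3,5,6,7,8}->{5,6,7,8} => REVISION
Constraint 3 (Y < W) on D(Y)={5,6,7,8} D(W)={2,3,5,6,7,8}: Y {5,6,7,8}->{5,6,7}; W {2,3,5,6,7,8}->{6,7,8} => REVISION
Constraint 4 (W != Z) on D(W)={6,7,8} D(Z)={3,4,5,6,7,8}: no change => not a revision
Total revisions = 2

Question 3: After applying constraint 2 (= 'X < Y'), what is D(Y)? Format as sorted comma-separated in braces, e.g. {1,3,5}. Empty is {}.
Constraint 1 (X != W) on D(X)={3,4,6,7,8} D(W)={2,3,5,6,7,8}: no change
Constraint 2 (X < Y) on D(X)={3,4,6,7,8} D(Y)={3,5,6,7,8}: X {3,4,6,7,8}->{3,4,6,7}; Y {3,5,6,7,8}->{5,6,7,8}
So after constraint 2: D(Y) = {5,6,7,8}

Answer: {5,6,7,8}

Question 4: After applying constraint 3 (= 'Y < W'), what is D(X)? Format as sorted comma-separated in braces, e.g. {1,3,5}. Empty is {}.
Constraint 1 (X != W) on D(X)={3,4,6,7,8} D(W)={2,3,5,6,7,8}: no change
Constraint 2 (X < Y) on D(X)={3,4,6,7,8} D(Y)={3,5,6,7,8}: X {3,4,6,7,8}->{3,4,6,7}; Y {3,5,6,7,8}->{5,6,7,8}
Constraint 3 (Y < W) on D(Y)={5,6,7,8} D(W)={2,3,5,6,7,8}: Y {5,6,7,8}->{5,6,7}; W {2,3,5,6,7,8}->{6,7,8}
So after constraint 3: D(X) = {3,4,6,7}

Answer: {3,4,6,7}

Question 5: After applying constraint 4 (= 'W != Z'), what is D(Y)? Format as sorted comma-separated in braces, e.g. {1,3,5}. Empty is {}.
Constraint 1 (X != W) on D(X)={3,4,6,7,8} D(W)={2,3,5,6,7,8}: no change
Constraint 2 (X < Y) on D(X)={3,4,6,7,8} D(Y)={3,5,6,7,8}: X {3,4,6,7,8}->{3,4,6,7}; Y {3,5,6,7,8}->{5,6,7,8}
Constraint 3 (Y < W) on D(Y)={5,6,7,8} D(W)={2,3,5,6,7,8}: Y {5,6,7,8}->{5,6,7}; W {2,3,5,6,7,8}->{6,7,8}
Constraint 4 (W != Z) on D(W)={6,7,8} D(Z)={3,4,5,6,7,8}: no change
So after constraint 4: D(Y) = {5,6,7}

Answer: {5,6,7}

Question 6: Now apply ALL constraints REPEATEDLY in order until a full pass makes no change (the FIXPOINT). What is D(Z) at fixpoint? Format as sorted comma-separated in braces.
pass 0 (initial): D(Z)={3,4,5,6,7,8}
pass 1: W {2,3,5,6,7,8}->{6,7,8}; X {3,4,6,7,8}->{3,4,6,7}; Y {3,5,6,7,8}->{5,6,7}
pass 2: X {3,4,6,7}->{3,4,6}
pass 3: no change
Fixpoint after 3 passes: D(Z) = {3,4,5,6,7,8}

Answer: {3,4,5,6,7,8}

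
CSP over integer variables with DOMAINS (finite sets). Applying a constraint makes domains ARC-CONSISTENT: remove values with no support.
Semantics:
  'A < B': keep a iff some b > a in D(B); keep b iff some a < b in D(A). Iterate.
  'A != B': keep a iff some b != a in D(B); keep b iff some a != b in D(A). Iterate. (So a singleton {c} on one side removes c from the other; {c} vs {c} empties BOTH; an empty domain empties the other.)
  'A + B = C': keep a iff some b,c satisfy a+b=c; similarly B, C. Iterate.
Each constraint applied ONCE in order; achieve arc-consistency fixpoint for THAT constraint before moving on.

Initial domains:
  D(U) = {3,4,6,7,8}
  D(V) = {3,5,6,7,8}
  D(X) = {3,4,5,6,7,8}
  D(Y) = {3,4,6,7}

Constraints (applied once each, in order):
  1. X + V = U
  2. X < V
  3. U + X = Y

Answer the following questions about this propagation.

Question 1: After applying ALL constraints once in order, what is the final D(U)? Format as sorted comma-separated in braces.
Constraint 1 (X + V = U) on D(X)={3,4,5,6,7,8} D(V)={3,5,6,7,8} D(U)={3,4,6,7,8}: X {3,4,5,6,7,8}->{3,4,5}; V {3,5,6,7,8}->{3,5}; U {3,4,6,7,8}->{6,7,8}
Constraint 2 (X < V) on D(X)={3,4,5} D(V)={3,5}: X {3,4,5}->{3,4}; V {3,5}->{5}
Constraint 3 (U + X = Y) on D(U)={6,7,8} D(X)={3,4} D(Y)={3,4,6,7}: U {6,7,8}->{}; X {3,4}->{}; Y {3,4,6,7}->{}
So after all 3 constraints: D(U) = {}

Answer: {}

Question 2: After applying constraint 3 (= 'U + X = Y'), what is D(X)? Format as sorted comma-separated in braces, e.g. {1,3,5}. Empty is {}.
Answer: {}

Derivation:
Constraint 1 (X + V = U) on D(X)={3,4,5,6,7,8} D(V)={3,5,6,7,8} D(U)={3,4,6,7,8}: X {3,4,5,6,7,8}->{3,4,5}; V {3,5,6,7,8}->{3,5}; U {3,4,6,7,8}->{6,7,8}
Constraint 2 (X < V) on D(X)={3,4,5} D(V)={3,5}: X {3,4,5}->{3,4}; V {3,5}->{5}
Constraint 3 (U + X = Y) on D(U)={6,7,8} D(X)={3,4} D(Y)={3,4,6,7}: U {6,7,8}->{}; X {3,4}->{}; Y {3,4,6,7}->{}
So after constraint 3: D(X) = {}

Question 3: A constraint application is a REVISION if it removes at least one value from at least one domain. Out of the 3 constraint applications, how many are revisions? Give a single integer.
Answer: 3

Derivation:
Constraint 1 (X + V = U) on D(X)={3,4,5,6,7,8} D(V)={3,5,6,7,8} D(U)={3,4,6,7,8}: X {3,4,5,6,7,8}->{3,4,5}; V {3,5,6,7,8}->{3,5}; U {3,4,6,7,8}->{6,7,8} => REVISION
Constraint 2 (X < V) on D(X)={3,4,5} D(V)={3,5}: X {3,4,5}->{3,4}; V {3,5}->{5} => REVISION
Constraint 3 (U + X = Y) on D(U)={6,7,8} D(X)={3,4} D(Y)={3,4,6,7}: U {6,7,8}->{}; X {3,4}->{}; Y {3,4,6,7}->{} => REVISION
Total revisions = 3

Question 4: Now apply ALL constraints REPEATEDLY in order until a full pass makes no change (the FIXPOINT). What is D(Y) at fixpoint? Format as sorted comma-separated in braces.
Answer: {}

Derivation:
pass 0 (initial): D(Y)={3,4,6,7}
pass 1: U {3,4,6,7,8}->{}; V {3,5,6,7,8}->{5}; X {3,4,5,6,7,8}->{}; Y {3,4,6,7}->{}
pass 2: V {5}->{}
pass 3: no change
Fixpoint after 3 passes: D(Y) = {}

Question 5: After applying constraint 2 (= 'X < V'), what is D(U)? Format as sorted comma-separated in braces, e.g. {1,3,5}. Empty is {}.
Constraint 1 (X + V = U) on D(X)={3,4,5,6,7,8} D(V)={3,5,6,7,8} D(U)={3,4,6,7,8}: X {3,4,5,6,7,8}->{3,4,5}; V {3,5,6,7,8}->{3,5}; U {3,4,6,7,8}->{6,7,8}
Constraint 2 (X < V) on D(X)={3,4,5} D(V)={3,5}: X {3,4,5}->{3,4}; V {3,5}->{5}
So after constraint 2: D(U) = {6,7,8}

Answer: {6,7,8}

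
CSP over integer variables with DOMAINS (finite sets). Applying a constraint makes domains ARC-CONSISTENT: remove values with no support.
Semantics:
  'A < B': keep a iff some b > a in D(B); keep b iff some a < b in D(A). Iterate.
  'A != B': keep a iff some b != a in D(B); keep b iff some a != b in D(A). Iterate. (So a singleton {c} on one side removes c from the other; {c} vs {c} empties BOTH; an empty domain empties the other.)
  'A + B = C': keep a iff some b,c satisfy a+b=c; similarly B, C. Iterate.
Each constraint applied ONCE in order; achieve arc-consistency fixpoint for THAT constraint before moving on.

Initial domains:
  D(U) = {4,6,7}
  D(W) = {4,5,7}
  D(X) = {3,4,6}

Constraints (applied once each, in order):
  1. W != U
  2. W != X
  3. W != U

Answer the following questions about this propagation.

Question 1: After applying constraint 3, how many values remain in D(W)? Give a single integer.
Answer: 3

Derivation:
Constraint 1 (W != U) on D(W)={4,5,7} D(U)={4,6,7}: no change
Constraint 2 (W != X) on D(W)={4,5,7} D(X)={3,4,6}: no change
Constraint 3 (W != U) on D(W)={4,5,7} D(U)={4,6,7}: no change
So after constraint 3: D(W)={4,5,7}, size = 3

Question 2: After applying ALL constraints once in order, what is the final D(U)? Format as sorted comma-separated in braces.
Answer: {4,6,7}

Derivation:
Constraint 1 (W != U) on D(W)={4,5,7} D(U)={4,6,7}: no change
Constraint 2 (W != X) on D(W)={4,5,7} D(X)={3,4,6}: no change
Constraint 3 (W != U) on D(W)={4,5,7} D(U)={4,6,7}: no change
So after all 3 constraints: D(U) = {4,6,7}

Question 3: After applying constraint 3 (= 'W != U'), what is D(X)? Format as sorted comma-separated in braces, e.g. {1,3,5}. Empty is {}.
Constraint 1 (W != U) on D(W)={4,5,7} D(U)={4,6,7}: no change
Constraint 2 (W != X) on D(W)={4,5,7} D(X)={3,4,6}: no change
Constraint 3 (W != U) on D(W)={4,5,7} D(U)={4,6,7}: no change
So after constraint 3: D(X) = {3,4,6}

Answer: {3,4,6}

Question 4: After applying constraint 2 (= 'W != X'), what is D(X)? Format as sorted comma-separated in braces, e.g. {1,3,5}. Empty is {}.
Constraint 1 (W != U) on D(W)={4,5,7} D(U)={4,6,7}: no change
Constraint 2 (W != X) on D(W)={4,5,7} D(X)={3,4,6}: no change
So after constraint 2: D(X) = {3,4,6}

Answer: {3,4,6}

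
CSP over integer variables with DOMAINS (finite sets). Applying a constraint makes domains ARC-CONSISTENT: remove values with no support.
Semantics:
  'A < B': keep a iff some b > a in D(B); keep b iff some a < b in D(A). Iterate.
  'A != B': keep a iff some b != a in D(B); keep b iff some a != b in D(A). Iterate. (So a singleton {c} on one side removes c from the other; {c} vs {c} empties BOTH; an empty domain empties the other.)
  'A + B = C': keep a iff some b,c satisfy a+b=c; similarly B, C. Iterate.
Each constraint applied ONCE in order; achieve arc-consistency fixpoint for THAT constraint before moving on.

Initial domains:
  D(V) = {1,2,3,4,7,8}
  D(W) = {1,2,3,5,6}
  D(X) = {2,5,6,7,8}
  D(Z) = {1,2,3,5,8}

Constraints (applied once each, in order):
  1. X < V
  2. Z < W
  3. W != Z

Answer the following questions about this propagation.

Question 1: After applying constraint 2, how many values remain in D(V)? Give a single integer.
Answer: 4

Derivation:
Constraint 1 (X < V) on D(X)={2,5,6,7,8} D(V)={1,2,3,4,7,8}: X {2,5,6,7,8}->{2,5,6,7}; V {1,2,3,4,7,8}->{3,4,7,8}
Constraint 2 (Z < W) on D(Z)={1,2,3,5,8} D(W)={1,2,3,5,6}: Z {1,2,3,5,8}->{1,2,3,5}; W {1,2,3,5,6}->{2,3,5,6}
So after constraint 2: D(V)={3,4,7,8}, size = 4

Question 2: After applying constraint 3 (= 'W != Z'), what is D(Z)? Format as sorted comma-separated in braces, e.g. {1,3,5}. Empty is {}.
Constraint 1 (X < V) on D(X)={2,5,6,7,8} D(V)={1,2,3,4,7,8}: X {2,5,6,7,8}->{2,5,6,7}; V {1,2,3,4,7,8}->{3,4,7,8}
Constraint 2 (Z < W) on D(Z)={1,2,3,5,8} D(W)={1,2,3,5,6}: Z {1,2,3,5,8}->{1,2,3,5}; W {1,2,3,5,6}->{2,3,5,6}
Constraint 3 (W != Z) on D(W)={2,3,5,6} D(Z)={1,2,3,5}: no change
So after constraint 3: D(Z) = {1,2,3,5}

Answer: {1,2,3,5}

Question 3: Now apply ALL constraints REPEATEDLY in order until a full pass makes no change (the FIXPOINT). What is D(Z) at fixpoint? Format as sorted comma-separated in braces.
Answer: {1,2,3,5}

Derivation:
pass 0 (initial): D(Z)={1,2,3,5,8}
pass 1: V {1,2,3,4,7,8}->{3,4,7,8}; W {1,2,3,5,6}->{2,3,5,6}; X {2,5,6,7,8}->{2,5,6,7}; Z {1,2,3,5,8}->{1,2,3,5}
pass 2: no change
Fixpoint after 2 passes: D(Z) = {1,2,3,5}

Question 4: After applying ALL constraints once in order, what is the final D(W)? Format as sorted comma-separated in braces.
Answer: {2,3,5,6}

Derivation:
Constraint 1 (X < V) on D(X)={2,5,6,7,8} D(V)={1,2,3,4,7,8}: X {2,5,6,7,8}->{2,5,6,7}; V {1,2,3,4,7,8}->{3,4,7,8}
Constraint 2 (Z < W) on D(Z)={1,2,3,5,8} D(W)={1,2,3,5,6}: Z {1,2,3,5,8}->{1,2,3,5}; W {1,2,3,5,6}->{2,3,5,6}
Constraint 3 (W != Z) on D(W)={2,3,5,6} D(Z)={1,2,3,5}: no change
So after all 3 constraints: D(W) = {2,3,5,6}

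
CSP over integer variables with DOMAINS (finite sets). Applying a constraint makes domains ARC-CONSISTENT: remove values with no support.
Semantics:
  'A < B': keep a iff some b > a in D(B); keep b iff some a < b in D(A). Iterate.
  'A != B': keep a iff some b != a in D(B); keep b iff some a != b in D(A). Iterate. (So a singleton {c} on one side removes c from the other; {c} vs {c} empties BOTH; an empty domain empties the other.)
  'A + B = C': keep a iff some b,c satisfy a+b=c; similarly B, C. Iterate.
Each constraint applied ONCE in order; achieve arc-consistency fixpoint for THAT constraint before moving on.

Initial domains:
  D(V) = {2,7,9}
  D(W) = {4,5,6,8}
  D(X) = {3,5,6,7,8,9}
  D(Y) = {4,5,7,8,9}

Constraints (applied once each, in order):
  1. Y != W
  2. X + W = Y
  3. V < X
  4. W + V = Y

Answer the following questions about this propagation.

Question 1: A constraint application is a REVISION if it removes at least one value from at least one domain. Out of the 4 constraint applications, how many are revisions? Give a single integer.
Answer: 3

Derivation:
Constraint 1 (Y != W) on D(Y)={4,5,7,8,9} D(W)={4,5,6,8}: no change => not a revision
Constraint 2 (X + W = Y) on D(X)={3,5,6,7,8,9} D(W)={4,5,6,8} D(Y)={4,5,7,8,9}: X {3,5,6,7,8,9}->{3,5}; W {4,5,6,8}->{4,5,6}; Y {4,5,7,8,9}->{7,8,9} => REVISION
Constraint 3 (V < X) on D(V)={2,7,9} D(X)={3,5}: V {2,7,9}->{2} => REVISION
Constraint 4 (W + V = Y) on D(W)={4,5,6} D(V)={2} D(Y)={7,8,9}: W {4,5,6}->{5,6}; Y {7,8,9}->{7,8} => REVISION
Total revisions = 3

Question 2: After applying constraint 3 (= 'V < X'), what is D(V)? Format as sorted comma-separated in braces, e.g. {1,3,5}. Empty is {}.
Constraint 1 (Y != W) on D(Y)={4,5,7,8,9} D(W)={4,5,6,8}: no change
Constraint 2 (X + W = Y) on D(X)={3,5,6,7,8,9} D(W)={4,5,6,8} D(Y)={4,5,7,8,9}: X {3,5,6,7,8,9}->{3,5}; W {4,5,6,8}->{4,5,6}; Y {4,5,7,8,9}->{7,8,9}
Constraint 3 (V < X) on D(V)={2,7,9} D(X)={3,5}: V {2,7,9}->{2}
So after constraint 3: D(V) = {2}

Answer: {2}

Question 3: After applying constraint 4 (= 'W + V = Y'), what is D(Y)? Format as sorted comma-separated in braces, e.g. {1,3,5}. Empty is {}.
Constraint 1 (Y != W) on D(Y)={4,5,7,8,9} D(W)={4,5,6,8}: no change
Constraint 2 (X + W = Y) on D(X)={3,5,6,7,8,9} D(W)={4,5,6,8} D(Y)={4,5,7,8,9}: X {3,5,6,7,8,9}->{3,5}; W {4,5,6,8}->{4,5,6}; Y {4,5,7,8,9}->{7,8,9}
Constraint 3 (V < X) on D(V)={2,7,9} D(X)={3,5}: V {2,7,9}->{2}
Constraint 4 (W + V = Y) on D(W)={4,5,6} D(V)={2} D(Y)={7,8,9}: W {4,5,6}->{5,6}; Y {7,8,9}->{7,8}
So after constraint 4: D(Y) = {7,8}

Answer: {7,8}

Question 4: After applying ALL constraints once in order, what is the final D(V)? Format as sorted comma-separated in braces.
Constraint 1 (Y != W) on D(Y)={4,5,7,8,9} D(W)={4,5,6,8}: no change
Constraint 2 (X + W = Y) on D(X)={3,5,6,7,8,9} D(W)={4,5,6,8} D(Y)={4,5,7,8,9}: X {3,5,6,7,8,9}->{3,5}; W {4,5,6,8}->{4,5,6}; Y {4,5,7,8,9}->{7,8,9}
Constraint 3 (V < X) on D(V)={2,7,9} D(X)={3,5}: V {2,7,9}->{2}
Constraint 4 (W + V = Y) on D(W)={4,5,6} D(V)={2} D(Y)={7,8,9}: W {4,5,6}->{5,6}; Y {7,8,9}->{7,8}
So after all 4 constraints: D(V) = {2}

Answer: {2}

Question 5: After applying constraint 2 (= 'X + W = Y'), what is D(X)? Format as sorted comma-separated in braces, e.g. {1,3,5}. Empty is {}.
Answer: {3,5}

Derivation:
Constraint 1 (Y != W) on D(Y)={4,5,7,8,9} D(W)={4,5,6,8}: no change
Constraint 2 (X + W = Y) on D(X)={3,5,6,7,8,9} D(W)={4,5,6,8} D(Y)={4,5,7,8,9}: X {3,5,6,7,8,9}->{3,5}; W {4,5,6,8}->{4,5,6}; Y {4,5,7,8,9}->{7,8,9}
So after constraint 2: D(X) = {3,5}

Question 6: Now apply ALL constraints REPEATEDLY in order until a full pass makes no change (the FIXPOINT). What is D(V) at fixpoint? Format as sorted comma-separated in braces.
pass 0 (initial): D(V)={2,7,9}
pass 1: V {2,7,9}->{2}; W {4,5,6,8}->{5,6}; X {3,5,6,7,8,9}->{3,5}; Y {4,5,7,8,9}->{7,8}
pass 2: V {2}->{}; W {5,6}->{}; X {3,5}->{3}; Y {7,8}->{}
pass 3: X {3}->{}
pass 4: no change
Fixpoint after 4 passes: D(V) = {}

Answer: {}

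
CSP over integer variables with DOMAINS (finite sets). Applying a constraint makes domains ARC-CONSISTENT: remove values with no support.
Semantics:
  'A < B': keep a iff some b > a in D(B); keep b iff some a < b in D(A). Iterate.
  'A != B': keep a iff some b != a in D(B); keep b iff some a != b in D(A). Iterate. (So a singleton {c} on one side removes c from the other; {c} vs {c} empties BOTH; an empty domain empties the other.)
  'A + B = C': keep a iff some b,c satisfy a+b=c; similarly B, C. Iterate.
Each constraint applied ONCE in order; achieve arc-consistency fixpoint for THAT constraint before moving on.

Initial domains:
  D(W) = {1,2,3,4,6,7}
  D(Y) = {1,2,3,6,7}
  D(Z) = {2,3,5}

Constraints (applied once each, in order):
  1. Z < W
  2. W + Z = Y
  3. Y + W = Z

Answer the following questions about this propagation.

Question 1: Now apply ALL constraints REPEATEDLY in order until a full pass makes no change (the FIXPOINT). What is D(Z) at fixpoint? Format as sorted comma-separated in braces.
Answer: {}

Derivation:
pass 0 (initial): D(Z)={2,3,5}
pass 1: W {1,2,3,4,6,7}->{}; Y {1,2,3,6,7}->{}; Z {2,3,5}->{}
pass 2: no change
Fixpoint after 2 passes: D(Z) = {}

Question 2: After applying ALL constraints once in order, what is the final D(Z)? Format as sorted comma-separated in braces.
Constraint 1 (Z < W) on D(Z)={2,3,5} D(W)={1,2,3,4,6,7}: W {1,2,3,4,6,7}->{3,4,6,7}
Constraint 2 (W + Z = Y) on D(W)={3,4,6,7} D(Z)={2,3,5} D(Y)={1,2,3,6,7}: W {3,4,6,7}->{3,4}; Z {2,3,5}->{2,3}; Y {1,2,3,6,7}->{6,7}
Constraint 3 (Y + W = Z) on D(Y)={6,7} D(W)={3,4} D(Z)={2,3}: Y {6,7}->{}; W {3,4}->{}; Z {2,3}->{}
So after all 3 constraints: D(Z) = {}

Answer: {}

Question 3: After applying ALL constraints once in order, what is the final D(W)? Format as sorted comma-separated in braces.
Answer: {}

Derivation:
Constraint 1 (Z < W) on D(Z)={2,3,5} D(W)={1,2,3,4,6,7}: W {1,2,3,4,6,7}->{3,4,6,7}
Constraint 2 (W + Z = Y) on D(W)={3,4,6,7} D(Z)={2,3,5} D(Y)={1,2,3,6,7}: W {3,4,6,7}->{3,4}; Z {2,3,5}->{2,3}; Y {1,2,3,6,7}->{6,7}
Constraint 3 (Y + W = Z) on D(Y)={6,7} D(W)={3,4} D(Z)={2,3}: Y {6,7}->{}; W {3,4}->{}; Z {2,3}->{}
So after all 3 constraints: D(W) = {}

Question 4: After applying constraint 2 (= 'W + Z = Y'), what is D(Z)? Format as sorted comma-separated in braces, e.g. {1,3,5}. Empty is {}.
Constraint 1 (Z < W) on D(Z)={2,3,5} D(W)={1,2,3,4,6,7}: W {1,2,3,4,6,7}->{3,4,6,7}
Constraint 2 (W + Z = Y) on D(W)={3,4,6,7} D(Z)={2,3,5} D(Y)={1,2,3,6,7}: W {3,4,6,7}->{3,4}; Z {2,3,5}->{2,3}; Y {1,2,3,6,7}->{6,7}
So after constraint 2: D(Z) = {2,3}

Answer: {2,3}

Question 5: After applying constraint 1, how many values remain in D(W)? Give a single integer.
Constraint 1 (Z < W) on D(Z)={2,3,5} D(W)={1,2,3,4,6,7}: W {1,2,3,4,6,7}->{3,4,6,7}
So after constraint 1: D(W)={3,4,6,7}, size = 4

Answer: 4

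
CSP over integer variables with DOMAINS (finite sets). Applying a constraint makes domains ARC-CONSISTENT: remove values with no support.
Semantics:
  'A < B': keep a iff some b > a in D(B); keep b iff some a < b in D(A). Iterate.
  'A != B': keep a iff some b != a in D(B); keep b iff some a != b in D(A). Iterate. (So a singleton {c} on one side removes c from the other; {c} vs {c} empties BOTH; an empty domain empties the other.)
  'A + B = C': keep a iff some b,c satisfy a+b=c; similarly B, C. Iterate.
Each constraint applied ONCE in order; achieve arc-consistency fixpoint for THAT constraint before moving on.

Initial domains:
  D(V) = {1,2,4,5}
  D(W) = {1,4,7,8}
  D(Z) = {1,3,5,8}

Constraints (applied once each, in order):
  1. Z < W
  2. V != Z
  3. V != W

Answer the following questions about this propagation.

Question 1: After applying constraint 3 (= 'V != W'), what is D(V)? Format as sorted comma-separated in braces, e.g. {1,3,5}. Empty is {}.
Answer: {1,2,4,5}

Derivation:
Constraint 1 (Z < W) on D(Z)={1,3,5,8} D(W)={1,4,7,8}: Z {1,3,5,8}->{1,3,5}; W {1,4,7,8}->{4,7,8}
Constraint 2 (V != Z) on D(V)={1,2,4,5} D(Z)={1,3,5}: no change
Constraint 3 (V != W) on D(V)={1,2,4,5} D(W)={4,7,8}: no change
So after constraint 3: D(V) = {1,2,4,5}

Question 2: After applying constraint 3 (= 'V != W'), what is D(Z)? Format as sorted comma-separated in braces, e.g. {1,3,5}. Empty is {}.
Answer: {1,3,5}

Derivation:
Constraint 1 (Z < W) on D(Z)={1,3,5,8} D(W)={1,4,7,8}: Z {1,3,5,8}->{1,3,5}; W {1,4,7,8}->{4,7,8}
Constraint 2 (V != Z) on D(V)={1,2,4,5} D(Z)={1,3,5}: no change
Constraint 3 (V != W) on D(V)={1,2,4,5} D(W)={4,7,8}: no change
So after constraint 3: D(Z) = {1,3,5}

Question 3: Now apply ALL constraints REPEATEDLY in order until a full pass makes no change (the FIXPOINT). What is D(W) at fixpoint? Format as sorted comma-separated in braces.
Answer: {4,7,8}

Derivation:
pass 0 (initial): D(W)={1,4,7,8}
pass 1: W {1,4,7,8}->{4,7,8}; Z {1,3,5,8}->{1,3,5}
pass 2: no change
Fixpoint after 2 passes: D(W) = {4,7,8}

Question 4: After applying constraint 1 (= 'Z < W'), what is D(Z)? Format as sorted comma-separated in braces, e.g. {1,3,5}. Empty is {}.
Answer: {1,3,5}

Derivation:
Constraint 1 (Z < W) on D(Z)={1,3,5,8} D(W)={1,4,7,8}: Z {1,3,5,8}->{1,3,5}; W {1,4,7,8}->{4,7,8}
So after constraint 1: D(Z) = {1,3,5}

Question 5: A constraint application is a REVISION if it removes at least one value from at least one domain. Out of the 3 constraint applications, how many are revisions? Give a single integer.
Answer: 1

Derivation:
Constraint 1 (Z < W) on D(Z)={1,3,5,8} D(W)={1,4,7,8}: Z {1,3,5,8}->{1,3,5}; W {1,4,7,8}->{4,7,8} => REVISION
Constraint 2 (V != Z) on D(V)={1,2,4,5} D(Z)={1,3,5}: no change => not a revision
Constraint 3 (V != W) on D(V)={1,2,4,5} D(W)={4,7,8}: no change => not a revision
Total revisions = 1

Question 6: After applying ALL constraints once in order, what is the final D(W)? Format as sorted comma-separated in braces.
Constraint 1 (Z < W) on D(Z)={1,3,5,8} D(W)={1,4,7,8}: Z {1,3,5,8}->{1,3,5}; W {1,4,7,8}->{4,7,8}
Constraint 2 (V != Z) on D(V)={1,2,4,5} D(Z)={1,3,5}: no change
Constraint 3 (V != W) on D(V)={1,2,4,5} D(W)={4,7,8}: no change
So after all 3 constraints: D(W) = {4,7,8}

Answer: {4,7,8}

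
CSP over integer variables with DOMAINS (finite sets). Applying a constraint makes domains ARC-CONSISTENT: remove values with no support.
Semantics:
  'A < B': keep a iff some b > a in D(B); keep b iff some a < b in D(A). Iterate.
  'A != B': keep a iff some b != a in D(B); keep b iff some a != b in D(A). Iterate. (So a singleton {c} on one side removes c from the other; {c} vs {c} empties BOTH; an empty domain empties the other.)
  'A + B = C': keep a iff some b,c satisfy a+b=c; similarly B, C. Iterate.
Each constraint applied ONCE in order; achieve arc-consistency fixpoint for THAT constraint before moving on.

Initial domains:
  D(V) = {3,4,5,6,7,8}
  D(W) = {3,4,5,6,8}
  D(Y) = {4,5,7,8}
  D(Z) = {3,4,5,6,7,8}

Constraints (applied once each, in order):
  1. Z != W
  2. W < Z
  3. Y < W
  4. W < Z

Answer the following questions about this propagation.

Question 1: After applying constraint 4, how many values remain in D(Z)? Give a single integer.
Constraint 1 (Z != W) on D(Z)={3,4,5,6,7,8} D(W)={3,4,5,6,8}: no change
Constraint 2 (W < Z) on D(W)={3,4,5,6,8} D(Z)={3,4,5,6,7,8}: W {3,4,5,6,8}->{3,4,5,6}; Z {3,4,5,6,7,8}->{4,5,6,7,8}
Constraint 3 (Y < W) on D(Y)={4,5,7,8} D(W)={3,4,5,6}: Y {4,5,7,8}->{4,5}; W {3,4,5,6}->{5,6}
Constraint 4 (W < Z) on D(W)={5,6} D(Z)={4,5,6,7,8}: Z {4,5,6,7,8}->{6,7,8}
So after constraint 4: D(Z)={6,7,8}, size = 3

Answer: 3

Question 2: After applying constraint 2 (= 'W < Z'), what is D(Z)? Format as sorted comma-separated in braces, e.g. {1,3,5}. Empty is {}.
Constraint 1 (Z != W) on D(Z)={3,4,5,6,7,8} D(W)={3,4,5,6,8}: no change
Constraint 2 (W < Z) on D(W)={3,4,5,6,8} D(Z)={3,4,5,6,7,8}: W {3,4,5,6,8}->{3,4,5,6}; Z {3,4,5,6,7,8}->{4,5,6,7,8}
So after constraint 2: D(Z) = {4,5,6,7,8}

Answer: {4,5,6,7,8}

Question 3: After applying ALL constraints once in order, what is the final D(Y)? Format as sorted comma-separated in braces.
Constraint 1 (Z != W) on D(Z)={3,4,5,6,7,8} D(W)={3,4,5,6,8}: no change
Constraint 2 (W < Z) on D(W)={3,4,5,6,8} D(Z)={3,4,5,6,7,8}: W {3,4,5,6,8}->{3,4,5,6}; Z {3,4,5,6,7,8}->{4,5,6,7,8}
Constraint 3 (Y < W) on D(Y)={4,5,7,8} D(W)={3,4,5,6}: Y {4,5,7,8}->{4,5}; W {3,4,5,6}->{5,6}
Constraint 4 (W < Z) on D(W)={5,6} D(Z)={4,5,6,7,8}: Z {4,5,6,7,8}->{6,7,8}
So after all 4 constraints: D(Y) = {4,5}

Answer: {4,5}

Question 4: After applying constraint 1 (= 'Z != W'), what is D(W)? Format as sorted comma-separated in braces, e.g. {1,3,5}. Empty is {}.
Answer: {3,4,5,6,8}

Derivation:
Constraint 1 (Z != W) on D(Z)={3,4,5,6,7,8} D(W)={3,4,5,6,8}: no change
So after constraint 1: D(W) = {3,4,5,6,8}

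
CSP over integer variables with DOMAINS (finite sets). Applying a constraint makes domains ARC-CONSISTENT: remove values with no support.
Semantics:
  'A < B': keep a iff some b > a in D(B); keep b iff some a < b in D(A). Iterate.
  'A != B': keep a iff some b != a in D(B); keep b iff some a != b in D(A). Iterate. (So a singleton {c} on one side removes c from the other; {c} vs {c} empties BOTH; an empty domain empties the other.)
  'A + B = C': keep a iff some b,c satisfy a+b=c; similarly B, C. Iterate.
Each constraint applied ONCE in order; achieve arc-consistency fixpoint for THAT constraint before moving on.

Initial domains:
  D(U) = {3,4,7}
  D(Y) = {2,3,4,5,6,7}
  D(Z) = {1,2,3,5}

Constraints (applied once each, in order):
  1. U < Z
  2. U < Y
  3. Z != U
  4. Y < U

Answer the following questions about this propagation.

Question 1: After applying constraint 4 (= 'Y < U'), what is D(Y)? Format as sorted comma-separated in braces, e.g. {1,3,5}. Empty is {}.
Answer: {}

Derivation:
Constraint 1 (U < Z) on D(U)={3,4,7} D(Z)={1,2,3,5}: U {3,4,7}->{3,4}; Z {1,2,3,5}->{5}
Constraint 2 (U < Y) on D(U)={3,4} D(Y)={2,3,4,5,6,7}: Y {2,3,4,5,6,7}->{4,5,6,7}
Constraint 3 (Z != U) on D(Z)={5} D(U)={3,4}: no change
Constraint 4 (Y < U) on D(Y)={4,5,6,7} D(U)={3,4}: Y {4,5,6,7}->{}; U {3,4}->{}
So after constraint 4: D(Y) = {}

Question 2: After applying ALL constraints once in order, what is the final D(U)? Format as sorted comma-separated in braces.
Constraint 1 (U < Z) on D(U)={3,4,7} D(Z)={1,2,3,5}: U {3,4,7}->{3,4}; Z {1,2,3,5}->{5}
Constraint 2 (U < Y) on D(U)={3,4} D(Y)={2,3,4,5,6,7}: Y {2,3,4,5,6,7}->{4,5,6,7}
Constraint 3 (Z != U) on D(Z)={5} D(U)={3,4}: no change
Constraint 4 (Y < U) on D(Y)={4,5,6,7} D(U)={3,4}: Y {4,5,6,7}->{}; U {3,4}->{}
So after all 4 constraints: D(U) = {}

Answer: {}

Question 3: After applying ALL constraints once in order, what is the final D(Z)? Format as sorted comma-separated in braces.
Constraint 1 (U < Z) on D(U)={3,4,7} D(Z)={1,2,3,5}: U {3,4,7}->{3,4}; Z {1,2,3,5}->{5}
Constraint 2 (U < Y) on D(U)={3,4} D(Y)={2,3,4,5,6,7}: Y {2,3,4,5,6,7}->{4,5,6,7}
Constraint 3 (Z != U) on D(Z)={5} D(U)={3,4}: no change
Constraint 4 (Y < U) on D(Y)={4,5,6,7} D(U)={3,4}: Y {4,5,6,7}->{}; U {3,4}->{}
So after all 4 constraints: D(Z) = {5}

Answer: {5}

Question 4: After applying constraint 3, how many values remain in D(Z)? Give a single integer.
Constraint 1 (U < Z) on D(U)={3,4,7} D(Z)={1,2,3,5}: U {3,4,7}->{3,4}; Z {1,2,3,5}->{5}
Constraint 2 (U < Y) on D(U)={3,4} D(Y)={2,3,4,5,6,7}: Y {2,3,4,5,6,7}->{4,5,6,7}
Constraint 3 (Z != U) on D(Z)={5} D(U)={3,4}: no change
So after constraint 3: D(Z)={5}, size = 1

Answer: 1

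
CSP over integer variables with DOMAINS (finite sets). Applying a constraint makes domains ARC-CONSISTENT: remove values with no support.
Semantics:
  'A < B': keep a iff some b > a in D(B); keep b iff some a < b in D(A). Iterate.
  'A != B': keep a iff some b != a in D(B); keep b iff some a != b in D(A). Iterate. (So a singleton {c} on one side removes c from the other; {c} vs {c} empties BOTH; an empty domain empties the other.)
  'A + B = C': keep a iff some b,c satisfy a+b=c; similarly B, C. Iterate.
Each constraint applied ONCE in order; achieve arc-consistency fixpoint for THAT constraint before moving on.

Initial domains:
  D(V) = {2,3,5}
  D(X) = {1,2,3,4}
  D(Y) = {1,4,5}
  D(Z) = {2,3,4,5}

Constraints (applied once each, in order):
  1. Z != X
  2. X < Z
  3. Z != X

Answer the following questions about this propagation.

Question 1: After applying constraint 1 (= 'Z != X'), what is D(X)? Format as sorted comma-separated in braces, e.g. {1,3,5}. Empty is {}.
Answer: {1,2,3,4}

Derivation:
Constraint 1 (Z != X) on D(Z)={2,3,4,5} D(X)={1,2,3,4}: no change
So after constraint 1: D(X) = {1,2,3,4}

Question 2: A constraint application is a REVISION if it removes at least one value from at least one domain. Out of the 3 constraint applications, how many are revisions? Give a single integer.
Answer: 0

Derivation:
Constraint 1 (Z != X) on D(Z)={2,3,4,5} D(X)={1,2,3,4}: no change => not a revision
Constraint 2 (X < Z) on D(X)={1,2,3,4} D(Z)={2,3,4,5}: no change => not a revision
Constraint 3 (Z != X) on D(Z)={2,3,4,5} D(X)={1,2,3,4}: no change => not a revision
Total revisions = 0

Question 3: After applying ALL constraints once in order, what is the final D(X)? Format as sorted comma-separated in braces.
Constraint 1 (Z != X) on D(Z)={2,3,4,5} D(X)={1,2,3,4}: no change
Constraint 2 (X < Z) on D(X)={1,2,3,4} D(Z)={2,3,4,5}: no change
Constraint 3 (Z != X) on D(Z)={2,3,4,5} D(X)={1,2,3,4}: no change
So after all 3 constraints: D(X) = {1,2,3,4}

Answer: {1,2,3,4}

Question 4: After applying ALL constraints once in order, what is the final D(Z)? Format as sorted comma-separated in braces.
Answer: {2,3,4,5}

Derivation:
Constraint 1 (Z != X) on D(Z)={2,3,4,5} D(X)={1,2,3,4}: no change
Constraint 2 (X < Z) on D(X)={1,2,3,4} D(Z)={2,3,4,5}: no change
Constraint 3 (Z != X) on D(Z)={2,3,4,5} D(X)={1,2,3,4}: no change
So after all 3 constraints: D(Z) = {2,3,4,5}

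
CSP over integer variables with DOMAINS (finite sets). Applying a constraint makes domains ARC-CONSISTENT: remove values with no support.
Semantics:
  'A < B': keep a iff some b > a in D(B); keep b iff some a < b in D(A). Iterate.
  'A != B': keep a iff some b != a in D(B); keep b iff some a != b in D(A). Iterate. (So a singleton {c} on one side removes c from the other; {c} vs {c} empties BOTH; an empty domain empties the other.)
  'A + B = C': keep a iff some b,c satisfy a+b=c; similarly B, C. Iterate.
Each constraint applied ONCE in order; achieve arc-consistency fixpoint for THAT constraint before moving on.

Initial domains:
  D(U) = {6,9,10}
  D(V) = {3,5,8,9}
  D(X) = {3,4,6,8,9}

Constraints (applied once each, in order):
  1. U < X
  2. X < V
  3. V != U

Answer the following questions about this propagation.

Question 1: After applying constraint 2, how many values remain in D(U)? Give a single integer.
Constraint 1 (U < X) on D(U)={6,9,10} D(X)={3,4,6,8,9}: U {6,9,10}->{6}; X {3,4,6,8,9}->{8,9}
Constraint 2 (X < V) on D(X)={8,9} D(V)={3,5,8,9}: X {8,9}->{8}; V {3,5,8,9}->{9}
So after constraint 2: D(U)={6}, size = 1

Answer: 1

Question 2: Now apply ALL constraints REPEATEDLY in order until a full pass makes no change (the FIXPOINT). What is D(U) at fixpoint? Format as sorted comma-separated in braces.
pass 0 (initial): D(U)={6,9,10}
pass 1: U {6,9,10}->{6}; V {3,5,8,9}->{9}; X {3,4,6,8,9}->{8}
pass 2: no change
Fixpoint after 2 passes: D(U) = {6}

Answer: {6}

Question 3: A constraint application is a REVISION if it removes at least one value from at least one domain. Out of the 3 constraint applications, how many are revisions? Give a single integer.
Answer: 2

Derivation:
Constraint 1 (U < X) on D(U)={6,9,10} D(X)={3,4,6,8,9}: U {6,9,10}->{6}; X {3,4,6,8,9}->{8,9} => REVISION
Constraint 2 (X < V) on D(X)={8,9} D(V)={3,5,8,9}: X {8,9}->{8}; V {3,5,8,9}->{9} => REVISION
Constraint 3 (V != U) on D(V)={9} D(U)={6}: no change => not a revision
Total revisions = 2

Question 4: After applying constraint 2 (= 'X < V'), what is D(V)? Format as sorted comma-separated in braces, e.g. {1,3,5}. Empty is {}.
Constraint 1 (U < X) on D(U)={6,9,10} D(X)={3,4,6,8,9}: U {6,9,10}->{6}; X {3,4,6,8,9}->{8,9}
Constraint 2 (X < V) on D(X)={8,9} D(V)={3,5,8,9}: X {8,9}->{8}; V {3,5,8,9}->{9}
So after constraint 2: D(V) = {9}

Answer: {9}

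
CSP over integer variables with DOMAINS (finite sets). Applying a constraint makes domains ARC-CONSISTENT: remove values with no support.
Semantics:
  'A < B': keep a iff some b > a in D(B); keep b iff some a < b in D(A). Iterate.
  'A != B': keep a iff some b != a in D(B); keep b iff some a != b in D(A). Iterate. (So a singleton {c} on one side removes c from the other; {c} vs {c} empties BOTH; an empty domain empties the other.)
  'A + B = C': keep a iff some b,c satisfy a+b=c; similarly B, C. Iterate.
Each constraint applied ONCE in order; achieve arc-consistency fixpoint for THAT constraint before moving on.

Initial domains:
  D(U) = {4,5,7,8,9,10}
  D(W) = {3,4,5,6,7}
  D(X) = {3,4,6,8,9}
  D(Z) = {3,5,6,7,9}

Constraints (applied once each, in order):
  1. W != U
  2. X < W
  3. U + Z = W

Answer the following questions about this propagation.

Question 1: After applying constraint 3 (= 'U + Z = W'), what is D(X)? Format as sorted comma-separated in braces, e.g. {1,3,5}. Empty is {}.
Answer: {3,4,6}

Derivation:
Constraint 1 (W != U) on D(W)={3,4,5,6,7} D(U)={4,5,7,8,9,10}: no change
Constraint 2 (X < W) on D(X)={3,4,6,8,9} D(W)={3,4,5,6,7}: X {3,4,6,8,9}->{3,4,6}; W {3,4,5,6,7}->{4,5,6,7}
Constraint 3 (U + Z = W) on D(U)={4,5,7,8,9,10} D(Z)={3,5,6,7,9} D(W)={4,5,6,7}: U {4,5,7,8,9,10}->{4}; Z {3,5,6,7,9}->{3}; W {4,5,6,7}->{7}
So after constraint 3: D(X) = {3,4,6}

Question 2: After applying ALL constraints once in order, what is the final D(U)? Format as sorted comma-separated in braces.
Constraint 1 (W != U) on D(W)={3,4,5,6,7} D(U)={4,5,7,8,9,10}: no change
Constraint 2 (X < W) on D(X)={3,4,6,8,9} D(W)={3,4,5,6,7}: X {3,4,6,8,9}->{3,4,6}; W {3,4,5,6,7}->{4,5,6,7}
Constraint 3 (U + Z = W) on D(U)={4,5,7,8,9,10} D(Z)={3,5,6,7,9} D(W)={4,5,6,7}: U {4,5,7,8,9,10}->{4}; Z {3,5,6,7,9}->{3}; W {4,5,6,7}->{7}
So after all 3 constraints: D(U) = {4}

Answer: {4}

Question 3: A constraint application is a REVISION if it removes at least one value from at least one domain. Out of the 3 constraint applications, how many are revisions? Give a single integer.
Constraint 1 (W != U) on D(W)={3,4,5,6,7} D(U)={4,5,7,8,9,10}: no change => not a revision
Constraint 2 (X < W) on D(X)={3,4,6,8,9} D(W)={3,4,5,6,7}: X {3,4,6,8,9}->{3,4,6}; W {3,4,5,6,7}->{4,5,6,7} => REVISION
Constraint 3 (U + Z = W) on D(U)={4,5,7,8,9,10} D(Z)={3,5,6,7,9} D(W)={4,5,6,7}: U {4,5,7,8,9,10}->{4}; Z {3,5,6,7,9}->{3}; W {4,5,6,7}->{7} => REVISION
Total revisions = 2

Answer: 2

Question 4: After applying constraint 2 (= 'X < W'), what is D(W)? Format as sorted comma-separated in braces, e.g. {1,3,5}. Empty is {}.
Constraint 1 (W != U) on D(W)={3,4,5,6,7} D(U)={4,5,7,8,9,10}: no change
Constraint 2 (X < W) on D(X)={3,4,6,8,9} D(W)={3,4,5,6,7}: X {3,4,6,8,9}->{3,4,6}; W {3,4,5,6,7}->{4,5,6,7}
So after constraint 2: D(W) = {4,5,6,7}

Answer: {4,5,6,7}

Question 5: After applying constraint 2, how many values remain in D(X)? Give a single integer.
Constraint 1 (W != U) on D(W)={3,4,5,6,7} D(U)={4,5,7,8,9,10}: no change
Constraint 2 (X < W) on D(X)={3,4,6,8,9} D(W)={3,4,5,6,7}: X {3,4,6,8,9}->{3,4,6}; W {3,4,5,6,7}->{4,5,6,7}
So after constraint 2: D(X)={3,4,6}, size = 3

Answer: 3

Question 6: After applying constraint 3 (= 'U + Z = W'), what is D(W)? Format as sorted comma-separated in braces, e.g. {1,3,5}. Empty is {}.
Answer: {7}

Derivation:
Constraint 1 (W != U) on D(W)={3,4,5,6,7} D(U)={4,5,7,8,9,10}: no change
Constraint 2 (X < W) on D(X)={3,4,6,8,9} D(W)={3,4,5,6,7}: X {3,4,6,8,9}->{3,4,6}; W {3,4,5,6,7}->{4,5,6,7}
Constraint 3 (U + Z = W) on D(U)={4,5,7,8,9,10} D(Z)={3,5,6,7,9} D(W)={4,5,6,7}: U {4,5,7,8,9,10}->{4}; Z {3,5,6,7,9}->{3}; W {4,5,6,7}->{7}
So after constraint 3: D(W) = {7}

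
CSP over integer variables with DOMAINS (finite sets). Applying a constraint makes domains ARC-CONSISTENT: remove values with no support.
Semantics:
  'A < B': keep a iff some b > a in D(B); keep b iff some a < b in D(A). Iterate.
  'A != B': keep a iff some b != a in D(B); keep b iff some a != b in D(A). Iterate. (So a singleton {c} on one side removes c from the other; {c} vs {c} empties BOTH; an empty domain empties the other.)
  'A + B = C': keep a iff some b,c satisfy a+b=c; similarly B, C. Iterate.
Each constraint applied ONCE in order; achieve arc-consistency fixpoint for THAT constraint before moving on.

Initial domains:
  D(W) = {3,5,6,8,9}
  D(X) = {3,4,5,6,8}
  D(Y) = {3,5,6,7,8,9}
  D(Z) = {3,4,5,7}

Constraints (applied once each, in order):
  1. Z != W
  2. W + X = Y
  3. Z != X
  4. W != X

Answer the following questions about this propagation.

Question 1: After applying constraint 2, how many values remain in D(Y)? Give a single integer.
Constraint 1 (Z != W) on D(Z)={3,4,5,7} D(W)={3,5,6,8,9}: no change
Constraint 2 (W + X = Y) on D(W)={3,5,6,8,9} D(X)={3,4,5,6,8} D(Y)={3,5,6,7,8,9}: W {3,5,6,8,9}->{3,5,6}; X {3,4,5,6,8}->{3,4,5,6}; Y {3,5,6,7,8,9}->{6,7,8,9}
So after constraint 2: D(Y)={6,7,8,9}, size = 4

Answer: 4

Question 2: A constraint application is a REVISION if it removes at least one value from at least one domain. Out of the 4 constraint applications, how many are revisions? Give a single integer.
Constraint 1 (Z != W) on D(Z)={3,4,5,7} D(W)={3,5,6,8,9}: no change => not a revision
Constraint 2 (W + X = Y) on D(W)={3,5,6,8,9} D(X)={3,4,5,6,8} D(Y)={3,5,6,7,8,9}: W {3,5,6,8,9}->{3,5,6}; X {3,4,5,6,8}->{3,4,5,6}; Y {3,5,6,7,8,9}->{6,7,8,9} => REVISION
Constraint 3 (Z != X) on D(Z)={3,4,5,7} D(X)={3,4,5,6}: no change => not a revision
Constraint 4 (W != X) on D(W)={3,5,6} D(X)={3,4,5,6}: no change => not a revision
Total revisions = 1

Answer: 1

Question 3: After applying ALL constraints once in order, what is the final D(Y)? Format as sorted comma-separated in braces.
Constraint 1 (Z != W) on D(Z)={3,4,5,7} D(W)={3,5,6,8,9}: no change
Constraint 2 (W + X = Y) on D(W)={3,5,6,8,9} D(X)={3,4,5,6,8} D(Y)={3,5,6,7,8,9}: W {3,5,6,8,9}->{3,5,6}; X {3,4,5,6,8}->{3,4,5,6}; Y {3,5,6,7,8,9}->{6,7,8,9}
Constraint 3 (Z != X) on D(Z)={3,4,5,7} D(X)={3,4,5,6}: no change
Constraint 4 (W != X) on D(W)={3,5,6} D(X)={3,4,5,6}: no change
So after all 4 constraints: D(Y) = {6,7,8,9}

Answer: {6,7,8,9}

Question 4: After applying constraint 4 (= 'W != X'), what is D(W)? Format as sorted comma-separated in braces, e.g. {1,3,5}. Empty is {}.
Constraint 1 (Z != W) on D(Z)={3,4,5,7} D(W)={3,5,6,8,9}: no change
Constraint 2 (W + X = Y) on D(W)={3,5,6,8,9} D(X)={3,4,5,6,8} D(Y)={3,5,6,7,8,9}: W {3,5,6,8,9}->{3,5,6}; X {3,4,5,6,8}->{3,4,5,6}; Y {3,5,6,7,8,9}->{6,7,8,9}
Constraint 3 (Z != X) on D(Z)={3,4,5,7} D(X)={3,4,5,6}: no change
Constraint 4 (W != X) on D(W)={3,5,6} D(X)={3,4,5,6}: no change
So after constraint 4: D(W) = {3,5,6}

Answer: {3,5,6}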